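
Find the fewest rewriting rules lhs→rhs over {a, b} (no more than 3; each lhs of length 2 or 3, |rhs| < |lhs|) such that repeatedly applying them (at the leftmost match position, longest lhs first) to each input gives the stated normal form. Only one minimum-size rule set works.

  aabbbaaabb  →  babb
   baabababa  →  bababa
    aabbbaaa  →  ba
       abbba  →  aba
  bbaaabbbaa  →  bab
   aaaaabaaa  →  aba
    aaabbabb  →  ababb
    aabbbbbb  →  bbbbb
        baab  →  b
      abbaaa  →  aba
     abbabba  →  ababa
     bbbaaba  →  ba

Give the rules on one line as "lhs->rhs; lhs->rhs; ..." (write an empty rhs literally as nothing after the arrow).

aa->; aab->; bba->ba

  | aabbbaaabb => bbaaabb => baaabb => babb
  | baabababa => bababa
  | aabbbaaa => bbaaa => baaa => ba
  | abbba => abba => aba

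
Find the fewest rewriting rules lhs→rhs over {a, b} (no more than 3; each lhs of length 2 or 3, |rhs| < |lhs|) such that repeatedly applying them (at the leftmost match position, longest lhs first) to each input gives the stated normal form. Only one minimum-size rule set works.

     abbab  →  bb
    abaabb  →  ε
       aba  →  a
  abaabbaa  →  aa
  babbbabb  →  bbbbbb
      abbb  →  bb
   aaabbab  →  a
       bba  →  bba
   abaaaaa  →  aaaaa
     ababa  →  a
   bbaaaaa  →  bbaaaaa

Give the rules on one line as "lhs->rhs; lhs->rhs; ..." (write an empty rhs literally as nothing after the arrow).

  | abbab => bab => bb
  | abaabb => aabb => ab => ε
  | aba => a
  | abaabbaa => aabbaa => abaa => aa

ab->; bab->bb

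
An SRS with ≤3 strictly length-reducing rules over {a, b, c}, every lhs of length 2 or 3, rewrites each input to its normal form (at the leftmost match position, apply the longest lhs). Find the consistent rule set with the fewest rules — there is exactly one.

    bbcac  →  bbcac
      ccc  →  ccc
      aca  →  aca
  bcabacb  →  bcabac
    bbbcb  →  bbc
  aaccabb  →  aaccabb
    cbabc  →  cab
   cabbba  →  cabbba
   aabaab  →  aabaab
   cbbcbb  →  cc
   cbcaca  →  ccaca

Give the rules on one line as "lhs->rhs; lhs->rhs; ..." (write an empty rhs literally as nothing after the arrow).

  | bbcac
  | ccc
  | aca
  | bcabacb => bcabac

abc->ab; bcb->c; cb->c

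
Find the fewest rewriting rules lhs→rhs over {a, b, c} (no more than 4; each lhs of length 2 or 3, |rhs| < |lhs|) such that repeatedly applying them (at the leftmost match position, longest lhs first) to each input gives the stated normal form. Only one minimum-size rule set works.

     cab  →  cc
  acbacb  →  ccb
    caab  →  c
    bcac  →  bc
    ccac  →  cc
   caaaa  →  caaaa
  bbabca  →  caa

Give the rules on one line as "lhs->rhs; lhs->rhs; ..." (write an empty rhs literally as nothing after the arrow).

ab->c; ac->; ba->c; cbc->aa

  | cab => cc
  | acbacb => bacb => ccb
  | caab => cac => c
  | bcac => bc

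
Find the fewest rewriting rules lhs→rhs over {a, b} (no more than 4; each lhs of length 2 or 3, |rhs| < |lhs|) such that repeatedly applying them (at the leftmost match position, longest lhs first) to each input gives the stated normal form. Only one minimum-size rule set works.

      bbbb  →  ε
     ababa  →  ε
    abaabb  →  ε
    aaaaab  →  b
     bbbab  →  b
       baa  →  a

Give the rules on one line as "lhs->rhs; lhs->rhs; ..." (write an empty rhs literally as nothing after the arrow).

  | bbbb => bb => ε
  | ababa => baba => ba => ε
  | abaabb => baabb => abb => bb => ε
  | aaaaab => aaaab => aaab => aab => ab => b

ab->b; ba->; bb->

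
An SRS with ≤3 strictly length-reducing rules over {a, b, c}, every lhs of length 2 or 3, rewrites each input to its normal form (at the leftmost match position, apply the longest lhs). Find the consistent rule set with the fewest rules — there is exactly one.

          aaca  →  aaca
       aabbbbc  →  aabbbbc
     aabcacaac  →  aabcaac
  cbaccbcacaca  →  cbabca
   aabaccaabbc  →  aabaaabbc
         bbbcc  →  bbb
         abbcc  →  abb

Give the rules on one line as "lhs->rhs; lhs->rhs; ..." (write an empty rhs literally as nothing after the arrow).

cac->c; cc->

  | aaca
  | aabbbbc
  | aabcacaac => aabcaac
  | cbaccbcacaca => cbabcacaca => cbabcaca => cbabca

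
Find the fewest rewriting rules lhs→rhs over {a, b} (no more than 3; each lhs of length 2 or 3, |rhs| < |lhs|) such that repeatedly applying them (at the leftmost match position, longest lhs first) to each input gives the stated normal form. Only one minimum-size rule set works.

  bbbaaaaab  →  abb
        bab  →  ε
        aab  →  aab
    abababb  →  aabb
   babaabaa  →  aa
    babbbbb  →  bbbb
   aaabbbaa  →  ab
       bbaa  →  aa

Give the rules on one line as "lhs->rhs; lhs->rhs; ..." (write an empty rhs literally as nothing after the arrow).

  | bbbaaaaab => bbaaaaab => baaaaab => aaaaab => abaab => aaab => abb
  | bab => ε
  | aab
  | abababb => aabb

aaa->ab; ba->a; bab->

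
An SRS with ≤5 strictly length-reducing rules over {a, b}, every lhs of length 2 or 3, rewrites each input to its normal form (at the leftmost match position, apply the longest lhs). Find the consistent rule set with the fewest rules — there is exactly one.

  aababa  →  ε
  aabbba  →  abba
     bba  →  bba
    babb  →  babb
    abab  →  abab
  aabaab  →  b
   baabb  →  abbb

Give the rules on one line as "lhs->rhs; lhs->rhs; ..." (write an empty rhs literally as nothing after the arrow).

aa->; aaa->; aab->a; baa->ab

  | aababa => aaba => aa => ε
  | aabbba => abba
  | bba
  | babb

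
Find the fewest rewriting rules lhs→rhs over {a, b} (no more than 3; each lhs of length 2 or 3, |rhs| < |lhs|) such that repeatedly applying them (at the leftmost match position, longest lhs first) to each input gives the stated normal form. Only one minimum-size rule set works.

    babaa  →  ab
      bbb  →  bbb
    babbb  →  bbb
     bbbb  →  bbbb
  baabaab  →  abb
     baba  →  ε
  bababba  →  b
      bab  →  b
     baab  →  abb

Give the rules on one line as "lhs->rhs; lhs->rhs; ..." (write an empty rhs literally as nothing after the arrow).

  | babaa => baa => ab
  | bbb
  | babbb => bbb
  | bbbb

ba->; baa->ab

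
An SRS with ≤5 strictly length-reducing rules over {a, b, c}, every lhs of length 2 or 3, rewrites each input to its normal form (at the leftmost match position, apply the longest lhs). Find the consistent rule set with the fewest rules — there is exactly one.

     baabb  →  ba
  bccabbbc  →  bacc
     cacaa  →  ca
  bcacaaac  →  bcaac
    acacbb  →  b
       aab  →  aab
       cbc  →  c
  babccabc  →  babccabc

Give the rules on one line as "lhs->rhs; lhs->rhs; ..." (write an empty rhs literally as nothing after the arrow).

  | baabb => ba
  | bccabbbc => bccbc => bacc
  | cacaa => ca
  | bcacaaac => bcaac

abb->; aca->; cb->; ccb->ac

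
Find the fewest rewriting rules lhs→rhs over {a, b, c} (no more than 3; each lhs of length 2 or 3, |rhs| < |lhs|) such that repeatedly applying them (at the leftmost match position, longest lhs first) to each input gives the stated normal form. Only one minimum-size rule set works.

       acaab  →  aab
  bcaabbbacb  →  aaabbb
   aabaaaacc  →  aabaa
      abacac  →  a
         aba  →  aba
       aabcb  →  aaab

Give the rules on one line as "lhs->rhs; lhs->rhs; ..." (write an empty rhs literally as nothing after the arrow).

ac->; bac->; bc->a

  | acaab => aab
  | bcaabbbacb => aaabbbacb => aaabbb
  | aabaaaacc => aabaaac => aabaa
  | abacac => aac => a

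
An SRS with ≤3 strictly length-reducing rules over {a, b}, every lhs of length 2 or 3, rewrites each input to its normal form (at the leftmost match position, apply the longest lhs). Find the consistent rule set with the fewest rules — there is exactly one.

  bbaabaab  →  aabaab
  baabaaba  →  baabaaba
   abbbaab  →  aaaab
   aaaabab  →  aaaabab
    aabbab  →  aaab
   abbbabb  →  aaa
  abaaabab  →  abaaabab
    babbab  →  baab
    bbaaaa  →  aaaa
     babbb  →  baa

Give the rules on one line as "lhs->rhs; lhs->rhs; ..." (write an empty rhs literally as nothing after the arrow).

  | bbaabaab => aabaab
  | baabaaba
  | abbbaab => aaaab
  | aaaabab

bb->; bbb->a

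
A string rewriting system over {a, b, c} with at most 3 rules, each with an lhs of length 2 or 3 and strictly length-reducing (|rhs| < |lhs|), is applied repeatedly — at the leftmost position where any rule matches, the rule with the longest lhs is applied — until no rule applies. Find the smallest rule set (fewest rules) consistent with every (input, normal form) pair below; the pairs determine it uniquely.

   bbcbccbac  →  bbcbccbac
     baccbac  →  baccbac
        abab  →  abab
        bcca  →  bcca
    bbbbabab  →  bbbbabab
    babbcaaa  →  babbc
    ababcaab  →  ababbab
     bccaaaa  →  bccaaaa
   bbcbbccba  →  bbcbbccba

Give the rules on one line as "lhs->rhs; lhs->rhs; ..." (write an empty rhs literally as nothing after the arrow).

  | bbcbccbac
  | baccbac
  | abab
  | bcca

baa->c; bca->bb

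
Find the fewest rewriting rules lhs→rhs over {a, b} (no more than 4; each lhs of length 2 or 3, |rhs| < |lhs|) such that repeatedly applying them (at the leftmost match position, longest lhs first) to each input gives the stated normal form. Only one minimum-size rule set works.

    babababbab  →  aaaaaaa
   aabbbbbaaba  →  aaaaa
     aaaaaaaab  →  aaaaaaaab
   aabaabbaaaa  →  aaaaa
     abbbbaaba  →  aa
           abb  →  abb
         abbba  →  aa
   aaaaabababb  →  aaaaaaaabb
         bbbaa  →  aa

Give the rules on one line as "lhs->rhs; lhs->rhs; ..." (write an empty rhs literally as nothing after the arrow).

ba->; bab->aa; bbb->

  | babababbab => aaababbab => aaaaabab => aaaaaaa
  | aabbbbbaaba => aabbaaba => aababa => aaaaa
  | aaaaaaaab
  | aabaabbaaaa => aaabbaaaa => aaabaaa => aaaaa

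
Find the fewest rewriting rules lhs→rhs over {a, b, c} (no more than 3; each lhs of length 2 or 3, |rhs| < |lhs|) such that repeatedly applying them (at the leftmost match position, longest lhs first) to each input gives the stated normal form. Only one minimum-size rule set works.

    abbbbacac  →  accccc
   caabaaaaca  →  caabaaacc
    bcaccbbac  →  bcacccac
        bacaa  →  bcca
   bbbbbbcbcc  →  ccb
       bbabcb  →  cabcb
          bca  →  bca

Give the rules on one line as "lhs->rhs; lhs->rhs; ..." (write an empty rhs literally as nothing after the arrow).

aca->cc; bb->c; cbc->b

  | abbbbacac => acbbacac => accacac => accccc
  | caabaaaaca => caabaaacc
  | bcaccbbac => bcacccac
  | bacaa => bcca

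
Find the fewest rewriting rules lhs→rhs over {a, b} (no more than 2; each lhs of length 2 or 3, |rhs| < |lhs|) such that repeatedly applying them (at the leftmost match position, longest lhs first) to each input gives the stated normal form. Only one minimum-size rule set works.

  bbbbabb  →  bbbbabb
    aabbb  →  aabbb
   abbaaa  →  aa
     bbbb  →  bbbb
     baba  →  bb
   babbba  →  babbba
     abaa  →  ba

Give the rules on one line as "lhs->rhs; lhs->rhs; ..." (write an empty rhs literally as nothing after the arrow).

  | bbbbabb
  | aabbb
  | abbaaa => abaaa => baa => aa
  | bbbb

aba->b; baa->aa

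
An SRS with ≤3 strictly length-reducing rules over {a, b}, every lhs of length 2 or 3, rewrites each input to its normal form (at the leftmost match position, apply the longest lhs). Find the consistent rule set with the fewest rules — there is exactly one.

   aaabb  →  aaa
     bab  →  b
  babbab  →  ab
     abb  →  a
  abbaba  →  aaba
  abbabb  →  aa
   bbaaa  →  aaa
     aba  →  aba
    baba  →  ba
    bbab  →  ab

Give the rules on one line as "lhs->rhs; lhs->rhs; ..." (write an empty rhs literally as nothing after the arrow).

  | aaabb => aaa
  | bab => b
  | babbab => bbab => ab
  | abb => a

bab->b; bb->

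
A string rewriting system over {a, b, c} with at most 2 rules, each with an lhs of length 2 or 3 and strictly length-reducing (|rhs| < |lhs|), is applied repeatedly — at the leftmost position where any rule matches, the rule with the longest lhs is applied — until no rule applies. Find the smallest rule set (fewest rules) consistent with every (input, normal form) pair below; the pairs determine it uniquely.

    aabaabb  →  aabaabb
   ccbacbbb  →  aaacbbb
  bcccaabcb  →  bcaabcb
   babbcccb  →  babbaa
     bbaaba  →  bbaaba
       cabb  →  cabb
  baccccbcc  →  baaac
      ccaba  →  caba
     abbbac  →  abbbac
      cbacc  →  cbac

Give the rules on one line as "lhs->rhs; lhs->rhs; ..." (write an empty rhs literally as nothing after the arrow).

cc->c; ccb->aa

  | aabaabb
  | ccbacbbb => aaacbbb
  | bcccaabcb => bccaabcb => bcaabcb
  | babbcccb => babbccb => babbaa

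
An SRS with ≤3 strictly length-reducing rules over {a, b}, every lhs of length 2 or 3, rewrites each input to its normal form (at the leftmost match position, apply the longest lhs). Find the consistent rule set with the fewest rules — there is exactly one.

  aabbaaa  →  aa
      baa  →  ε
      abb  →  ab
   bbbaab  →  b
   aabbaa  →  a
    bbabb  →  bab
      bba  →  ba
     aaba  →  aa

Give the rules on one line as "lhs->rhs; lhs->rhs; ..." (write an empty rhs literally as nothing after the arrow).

  | aabbaaa => abaaa => aa
  | baa => ε
  | abb => ab
  | bbbaab => bbaab => baab => b

aab->a; baa->; bb->b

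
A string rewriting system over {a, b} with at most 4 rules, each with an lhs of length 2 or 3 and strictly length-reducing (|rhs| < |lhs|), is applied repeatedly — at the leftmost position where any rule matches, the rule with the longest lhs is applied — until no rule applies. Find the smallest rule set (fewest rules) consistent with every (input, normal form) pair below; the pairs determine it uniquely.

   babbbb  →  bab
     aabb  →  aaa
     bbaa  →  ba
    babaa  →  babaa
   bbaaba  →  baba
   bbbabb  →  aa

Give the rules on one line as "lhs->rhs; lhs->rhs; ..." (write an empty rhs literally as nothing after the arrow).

bb->a; bba->b; bbb->

  | babbbb => bab
  | aabb => aaa
  | bbaa => ba
  | babaa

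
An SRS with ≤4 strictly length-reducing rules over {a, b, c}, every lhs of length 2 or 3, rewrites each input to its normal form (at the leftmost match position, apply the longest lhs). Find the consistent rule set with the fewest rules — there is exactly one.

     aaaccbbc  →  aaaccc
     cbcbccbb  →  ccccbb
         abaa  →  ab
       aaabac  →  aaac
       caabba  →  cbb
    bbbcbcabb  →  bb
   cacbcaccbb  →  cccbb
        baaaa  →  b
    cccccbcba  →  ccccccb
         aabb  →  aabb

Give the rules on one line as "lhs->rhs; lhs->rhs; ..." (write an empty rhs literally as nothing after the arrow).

ba->b; bc->c; ca->c; cca->

  | aaaccbbc => aaaccbc => aaaccc
  | cbcbccbb => ccbccbb => ccccbb
  | abaa => aba => ab
  | aaabac => aaabc => aaac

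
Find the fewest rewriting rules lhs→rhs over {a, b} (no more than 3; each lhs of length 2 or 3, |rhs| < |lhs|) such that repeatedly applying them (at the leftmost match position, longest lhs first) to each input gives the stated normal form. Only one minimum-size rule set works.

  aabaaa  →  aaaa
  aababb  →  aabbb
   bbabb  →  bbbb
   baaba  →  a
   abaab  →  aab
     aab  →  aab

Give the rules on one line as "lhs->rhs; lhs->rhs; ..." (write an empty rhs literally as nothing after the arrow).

ba->; bab->bb

  | aabaaa => aaaa
  | aababb => aabbb
  | bbabb => bbbb
  | baaba => aba => a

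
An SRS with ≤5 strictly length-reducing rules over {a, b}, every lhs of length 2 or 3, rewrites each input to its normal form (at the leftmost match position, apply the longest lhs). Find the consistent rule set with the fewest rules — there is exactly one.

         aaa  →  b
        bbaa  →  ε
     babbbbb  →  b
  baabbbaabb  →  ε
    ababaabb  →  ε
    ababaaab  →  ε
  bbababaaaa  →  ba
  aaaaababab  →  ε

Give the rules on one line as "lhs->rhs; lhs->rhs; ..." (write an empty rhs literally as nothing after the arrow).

  | aaa => b
  | bbaa => aa => ε
  | babbbbb => bbbbb => bbb => b
  | baabbbaabb => bbbbaabb => bbaabb => aabb => bb => ε

aa->; aaa->b; ab->; bb->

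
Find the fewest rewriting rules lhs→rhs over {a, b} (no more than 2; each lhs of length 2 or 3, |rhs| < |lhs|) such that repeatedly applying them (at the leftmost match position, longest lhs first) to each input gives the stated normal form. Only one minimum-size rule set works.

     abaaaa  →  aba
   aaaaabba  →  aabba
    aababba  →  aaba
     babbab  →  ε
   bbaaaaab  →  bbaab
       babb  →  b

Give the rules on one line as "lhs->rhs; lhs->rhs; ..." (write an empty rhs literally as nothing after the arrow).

  | abaaaa => aba
  | aaaaabba => aabba
  | aababba => aaba
  | babbab => bab => ε

aaa->; bab->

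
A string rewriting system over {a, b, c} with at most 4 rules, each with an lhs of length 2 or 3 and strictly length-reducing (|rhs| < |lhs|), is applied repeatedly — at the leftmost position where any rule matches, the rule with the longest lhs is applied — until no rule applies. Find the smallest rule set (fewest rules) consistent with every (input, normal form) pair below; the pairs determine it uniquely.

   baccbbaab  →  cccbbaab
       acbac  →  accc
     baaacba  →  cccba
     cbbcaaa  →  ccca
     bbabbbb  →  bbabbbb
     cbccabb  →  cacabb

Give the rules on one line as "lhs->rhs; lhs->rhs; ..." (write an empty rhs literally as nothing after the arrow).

  | baccbbaab => cccbbaab
  | acbac => accc
  | baaacba => baccba => cccba
  | cbbcaaa => cbaaaa => cbaca => ccca

aaa->ac; bac->cc; bc->a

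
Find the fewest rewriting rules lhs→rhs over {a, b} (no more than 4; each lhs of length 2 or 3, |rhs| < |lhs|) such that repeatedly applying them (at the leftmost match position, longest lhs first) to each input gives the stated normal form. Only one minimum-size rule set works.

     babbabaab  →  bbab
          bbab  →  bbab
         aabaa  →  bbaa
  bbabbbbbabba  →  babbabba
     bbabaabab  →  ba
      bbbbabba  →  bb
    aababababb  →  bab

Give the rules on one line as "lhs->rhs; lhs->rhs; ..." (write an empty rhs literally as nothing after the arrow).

aab->bb; aba->b; bbb->ba

  | babbabaab => babbbab => babaab => bbab
  | bbab
  | aabaa => bbaa
  | bbabbbbbabba => bbababbabba => bbbbbabba => babbabba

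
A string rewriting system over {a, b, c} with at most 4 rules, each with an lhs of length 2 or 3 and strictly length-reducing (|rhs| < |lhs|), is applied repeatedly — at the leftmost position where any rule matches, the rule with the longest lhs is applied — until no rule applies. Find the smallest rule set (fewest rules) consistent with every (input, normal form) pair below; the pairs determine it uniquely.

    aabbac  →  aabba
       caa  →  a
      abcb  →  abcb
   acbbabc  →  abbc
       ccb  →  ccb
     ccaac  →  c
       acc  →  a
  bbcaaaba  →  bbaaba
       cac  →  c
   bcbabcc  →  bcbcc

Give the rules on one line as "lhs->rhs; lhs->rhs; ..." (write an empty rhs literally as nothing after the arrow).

  | aabbac => aabba
  | caa => a
  | abcb
  | acbbabc => abbabc => abbc

ac->a; bab->b; ca->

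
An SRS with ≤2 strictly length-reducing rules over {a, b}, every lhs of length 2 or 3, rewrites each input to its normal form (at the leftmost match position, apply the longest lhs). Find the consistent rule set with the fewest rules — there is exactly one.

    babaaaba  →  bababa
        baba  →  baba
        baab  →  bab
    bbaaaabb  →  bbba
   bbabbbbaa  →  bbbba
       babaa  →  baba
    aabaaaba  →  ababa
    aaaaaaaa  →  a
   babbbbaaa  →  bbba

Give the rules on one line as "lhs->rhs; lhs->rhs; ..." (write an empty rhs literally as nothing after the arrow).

aa->a; abb->ba

  | babaaaba => babaaba => bababa
  | baba
  | baab => bab
  | bbaaaabb => bbaaabb => bbaabb => bbabb => bbba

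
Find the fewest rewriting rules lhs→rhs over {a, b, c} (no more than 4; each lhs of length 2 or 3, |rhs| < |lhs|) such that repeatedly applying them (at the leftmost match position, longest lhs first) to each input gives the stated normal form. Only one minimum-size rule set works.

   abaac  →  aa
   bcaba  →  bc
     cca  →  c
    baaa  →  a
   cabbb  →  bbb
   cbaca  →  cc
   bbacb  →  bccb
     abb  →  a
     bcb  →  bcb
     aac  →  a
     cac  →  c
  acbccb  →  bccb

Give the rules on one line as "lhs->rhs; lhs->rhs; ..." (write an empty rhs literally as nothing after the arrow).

  | abaac => aaac => aa
  | bcaba => bba => bc
  | cca => c
  | baaa => caa => a

ab->a; ac->; ba->c; ca->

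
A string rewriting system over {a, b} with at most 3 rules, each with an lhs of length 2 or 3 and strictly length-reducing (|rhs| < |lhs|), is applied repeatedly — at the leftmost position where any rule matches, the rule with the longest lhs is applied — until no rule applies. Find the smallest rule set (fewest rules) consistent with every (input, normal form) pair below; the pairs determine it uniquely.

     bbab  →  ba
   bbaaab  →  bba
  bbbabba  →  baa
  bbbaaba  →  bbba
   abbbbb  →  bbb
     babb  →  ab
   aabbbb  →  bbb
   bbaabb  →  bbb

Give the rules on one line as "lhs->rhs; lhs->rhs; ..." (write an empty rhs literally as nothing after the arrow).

  | bbab => ba
  | bbaaab => bba
  | bbbabba => bbaba => baa
  | bbbaaba => bbba

aab->; abb->; bab->a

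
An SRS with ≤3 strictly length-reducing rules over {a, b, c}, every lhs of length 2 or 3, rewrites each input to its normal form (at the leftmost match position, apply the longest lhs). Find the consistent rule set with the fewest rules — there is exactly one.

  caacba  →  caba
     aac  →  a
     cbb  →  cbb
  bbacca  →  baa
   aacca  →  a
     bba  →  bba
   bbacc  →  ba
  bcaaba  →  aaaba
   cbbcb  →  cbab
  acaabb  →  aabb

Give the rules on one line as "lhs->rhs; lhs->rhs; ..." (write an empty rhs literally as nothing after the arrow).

  | caacba => caba
  | aac => a
  | cbb
  | bbacca => bbca => baa

ac->; bc->a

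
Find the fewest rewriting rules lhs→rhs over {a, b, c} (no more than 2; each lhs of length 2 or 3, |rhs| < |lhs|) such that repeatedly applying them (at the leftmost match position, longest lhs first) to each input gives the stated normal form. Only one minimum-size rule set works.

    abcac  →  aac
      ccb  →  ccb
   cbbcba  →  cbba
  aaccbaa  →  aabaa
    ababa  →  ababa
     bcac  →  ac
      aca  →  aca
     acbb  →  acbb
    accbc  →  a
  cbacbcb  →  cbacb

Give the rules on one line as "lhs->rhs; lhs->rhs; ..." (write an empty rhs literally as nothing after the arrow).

acc->a; bc->

  | abcac => aac
  | ccb
  | cbbcba => cbba
  | aaccbaa => aabaa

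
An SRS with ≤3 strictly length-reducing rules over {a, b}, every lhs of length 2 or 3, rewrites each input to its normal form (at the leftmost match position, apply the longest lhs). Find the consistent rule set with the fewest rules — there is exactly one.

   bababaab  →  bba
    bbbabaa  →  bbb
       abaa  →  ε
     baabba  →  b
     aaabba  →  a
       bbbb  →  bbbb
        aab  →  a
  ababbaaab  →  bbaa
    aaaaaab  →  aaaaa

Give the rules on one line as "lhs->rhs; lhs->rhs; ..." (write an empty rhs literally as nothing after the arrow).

ab->; aba->ab

  | bababaab => babbaab => bbaab => bba
  | bbbabaa => bbbaba => bbbab => bbb
  | abaa => aba => ab => ε
  | baabba => baba => bab => b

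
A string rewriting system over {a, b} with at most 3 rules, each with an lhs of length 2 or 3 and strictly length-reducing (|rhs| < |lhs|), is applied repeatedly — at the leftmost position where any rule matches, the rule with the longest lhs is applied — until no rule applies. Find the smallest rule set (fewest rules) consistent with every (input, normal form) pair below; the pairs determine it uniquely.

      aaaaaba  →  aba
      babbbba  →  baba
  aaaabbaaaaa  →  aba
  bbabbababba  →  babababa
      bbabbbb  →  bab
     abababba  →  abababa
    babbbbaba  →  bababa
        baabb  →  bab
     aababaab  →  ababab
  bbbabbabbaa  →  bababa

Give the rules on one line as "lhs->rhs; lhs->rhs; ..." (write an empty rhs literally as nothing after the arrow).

aa->a; bb->b

  | aaaaaba => aaaaba => aaaba => aaba => aba
  | babbbba => babbba => babba => baba
  | aaaabbaaaaa => aaabbaaaaa => aabbaaaaa => abbaaaaa => abaaaaa => abaaaa => abaaa => abaa => aba
  | bbabbababba => babbababba => babababba => babababa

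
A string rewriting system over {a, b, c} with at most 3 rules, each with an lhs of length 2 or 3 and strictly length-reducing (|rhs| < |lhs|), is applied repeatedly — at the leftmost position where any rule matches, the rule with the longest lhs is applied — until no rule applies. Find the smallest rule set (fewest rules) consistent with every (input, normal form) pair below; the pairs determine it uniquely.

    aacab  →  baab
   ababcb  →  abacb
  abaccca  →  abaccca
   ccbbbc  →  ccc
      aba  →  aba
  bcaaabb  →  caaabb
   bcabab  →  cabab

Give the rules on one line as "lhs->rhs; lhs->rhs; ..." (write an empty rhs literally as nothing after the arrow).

  | aacab => baab
  | ababcb => abacb
  | abaccca
  | ccbbbc => ccbbc => ccbc => ccc

aac->ba; bc->c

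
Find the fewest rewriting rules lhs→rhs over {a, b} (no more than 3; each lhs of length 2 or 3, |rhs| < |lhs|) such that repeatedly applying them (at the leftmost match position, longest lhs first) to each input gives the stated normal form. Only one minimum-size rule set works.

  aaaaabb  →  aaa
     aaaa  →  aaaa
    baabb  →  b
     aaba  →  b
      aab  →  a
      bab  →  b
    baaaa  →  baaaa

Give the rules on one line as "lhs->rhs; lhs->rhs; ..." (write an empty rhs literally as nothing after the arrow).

  | aaaaabb => aaaab => aaa
  | aaaa
  | baabb => bab => b
  | aaba => abb => b

ab->; aba->bb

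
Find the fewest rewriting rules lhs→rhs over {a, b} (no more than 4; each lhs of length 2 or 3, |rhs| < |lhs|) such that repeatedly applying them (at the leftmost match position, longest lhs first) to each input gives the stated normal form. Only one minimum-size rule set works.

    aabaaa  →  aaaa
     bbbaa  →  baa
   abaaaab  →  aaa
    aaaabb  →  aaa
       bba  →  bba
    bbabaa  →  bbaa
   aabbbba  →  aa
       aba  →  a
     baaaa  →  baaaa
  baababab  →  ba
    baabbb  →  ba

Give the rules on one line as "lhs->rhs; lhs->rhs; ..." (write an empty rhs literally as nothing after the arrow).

  | aabaaa => aaaa
  | bbbaa => baa
  | abaaaab => aaaab => aaa
  | aaaabb => aaaab => aaa

ab->; abb->ab; bbb->b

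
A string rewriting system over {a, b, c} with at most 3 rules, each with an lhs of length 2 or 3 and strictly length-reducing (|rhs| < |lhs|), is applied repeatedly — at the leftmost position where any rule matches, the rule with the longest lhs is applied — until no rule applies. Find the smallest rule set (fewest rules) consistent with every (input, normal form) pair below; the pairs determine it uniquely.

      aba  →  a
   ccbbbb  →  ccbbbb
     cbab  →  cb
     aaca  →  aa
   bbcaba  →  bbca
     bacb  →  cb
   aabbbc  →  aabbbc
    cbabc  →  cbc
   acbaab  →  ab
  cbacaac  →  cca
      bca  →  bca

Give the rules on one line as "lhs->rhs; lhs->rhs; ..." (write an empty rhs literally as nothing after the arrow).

ac->; ba->

  | aba => a
  | ccbbbb
  | cbab => cb
  | aaca => aa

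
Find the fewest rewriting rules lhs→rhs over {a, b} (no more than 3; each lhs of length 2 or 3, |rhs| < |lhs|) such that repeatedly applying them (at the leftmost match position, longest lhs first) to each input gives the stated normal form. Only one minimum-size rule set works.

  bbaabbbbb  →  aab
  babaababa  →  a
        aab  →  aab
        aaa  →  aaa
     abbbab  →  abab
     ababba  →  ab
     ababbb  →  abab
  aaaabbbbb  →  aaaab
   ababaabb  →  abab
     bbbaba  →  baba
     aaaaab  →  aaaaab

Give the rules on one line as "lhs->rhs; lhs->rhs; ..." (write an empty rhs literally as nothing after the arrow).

  | bbaabbbbb => aabbbbb => aabbb => aab
  | babaababa => babbaba => baaba => bba => a
  | aab
  | aaa

baa->b; bb->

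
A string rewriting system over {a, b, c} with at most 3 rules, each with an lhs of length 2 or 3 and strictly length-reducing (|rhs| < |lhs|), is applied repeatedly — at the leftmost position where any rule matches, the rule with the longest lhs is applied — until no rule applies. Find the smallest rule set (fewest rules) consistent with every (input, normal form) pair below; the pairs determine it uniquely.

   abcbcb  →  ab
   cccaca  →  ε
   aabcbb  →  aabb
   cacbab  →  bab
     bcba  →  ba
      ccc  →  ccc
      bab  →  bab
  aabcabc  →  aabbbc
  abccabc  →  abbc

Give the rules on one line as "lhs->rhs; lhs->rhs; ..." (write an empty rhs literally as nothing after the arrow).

  | abcbcb => abcb => ab
  | cccaca => ccbca => cca => cb => ε
  | aabcbb => aabb
  | cacbab => bcbab => bab

ca->b; cb->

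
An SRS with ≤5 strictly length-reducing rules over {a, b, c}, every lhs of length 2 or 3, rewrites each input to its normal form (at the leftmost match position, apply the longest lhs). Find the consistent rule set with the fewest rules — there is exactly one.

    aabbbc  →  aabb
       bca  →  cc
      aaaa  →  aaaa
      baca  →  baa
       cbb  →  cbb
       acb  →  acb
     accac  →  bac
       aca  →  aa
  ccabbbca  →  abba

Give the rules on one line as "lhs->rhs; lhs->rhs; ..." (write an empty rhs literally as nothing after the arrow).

acc->b; bbc->b; bca->cc; ca->a

  | aabbbc => aabb
  | bca => cc
  | aaaa
  | baca => baa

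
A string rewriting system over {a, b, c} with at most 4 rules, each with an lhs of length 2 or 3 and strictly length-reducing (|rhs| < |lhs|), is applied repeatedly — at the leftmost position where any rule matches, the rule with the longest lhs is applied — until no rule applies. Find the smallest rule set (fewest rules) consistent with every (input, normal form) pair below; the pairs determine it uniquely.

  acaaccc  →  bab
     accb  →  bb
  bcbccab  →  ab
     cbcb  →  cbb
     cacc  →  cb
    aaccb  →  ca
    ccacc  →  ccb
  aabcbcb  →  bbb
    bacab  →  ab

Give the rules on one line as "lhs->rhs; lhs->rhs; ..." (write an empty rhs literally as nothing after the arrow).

  | acaaccc => baaccc => babcc => babc => bab
  | accb => bcb => bb
  | bcbccab => bbccab => bbcab => bbab => ab
  | cbcb => cbb

abb->ca; ac->b; bba->a; bc->b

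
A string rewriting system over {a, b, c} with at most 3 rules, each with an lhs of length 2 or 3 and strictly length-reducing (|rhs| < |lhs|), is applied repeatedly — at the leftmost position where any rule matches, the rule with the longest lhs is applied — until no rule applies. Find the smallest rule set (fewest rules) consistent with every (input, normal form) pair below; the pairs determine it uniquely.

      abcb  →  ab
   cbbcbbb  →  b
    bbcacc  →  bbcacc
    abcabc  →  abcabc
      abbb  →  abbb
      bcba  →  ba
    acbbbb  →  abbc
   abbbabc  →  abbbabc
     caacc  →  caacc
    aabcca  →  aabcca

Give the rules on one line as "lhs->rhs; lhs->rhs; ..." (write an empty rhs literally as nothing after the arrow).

  | abcb => ab
  | cbbcbbb => bccbbb => bcbcb => bcb => b
  | bbcacc
  | abcabc

cb->; cbb->bc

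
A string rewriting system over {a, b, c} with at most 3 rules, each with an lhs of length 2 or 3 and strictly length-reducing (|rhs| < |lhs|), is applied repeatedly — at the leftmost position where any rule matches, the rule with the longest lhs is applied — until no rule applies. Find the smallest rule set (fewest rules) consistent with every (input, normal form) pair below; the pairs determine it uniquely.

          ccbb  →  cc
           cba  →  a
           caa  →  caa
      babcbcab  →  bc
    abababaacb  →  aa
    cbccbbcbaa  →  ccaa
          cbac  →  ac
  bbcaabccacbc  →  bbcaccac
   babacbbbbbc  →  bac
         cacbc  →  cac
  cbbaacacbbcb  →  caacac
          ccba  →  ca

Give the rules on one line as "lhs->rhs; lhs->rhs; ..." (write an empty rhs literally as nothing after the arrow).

ab->; cb->; cbb->c

  | ccbb => cc
  | cba => a
  | caa
  | babcbcab => bcbcab => bcab => bc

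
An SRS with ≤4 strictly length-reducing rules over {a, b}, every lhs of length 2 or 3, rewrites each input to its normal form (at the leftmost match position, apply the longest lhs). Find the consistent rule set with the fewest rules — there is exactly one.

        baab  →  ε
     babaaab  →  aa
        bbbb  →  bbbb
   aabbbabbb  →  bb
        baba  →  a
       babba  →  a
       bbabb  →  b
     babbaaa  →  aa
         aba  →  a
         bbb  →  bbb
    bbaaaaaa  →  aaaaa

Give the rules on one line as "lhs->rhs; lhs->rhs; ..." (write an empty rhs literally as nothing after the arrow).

ab->; ba->a; baa->a; bba->ba

  | baab => ab => ε
  | babaaab => abaaab => aaab => aa
  | bbbb
  | aabbbabbb => abbabbb => babbb => abbb => bb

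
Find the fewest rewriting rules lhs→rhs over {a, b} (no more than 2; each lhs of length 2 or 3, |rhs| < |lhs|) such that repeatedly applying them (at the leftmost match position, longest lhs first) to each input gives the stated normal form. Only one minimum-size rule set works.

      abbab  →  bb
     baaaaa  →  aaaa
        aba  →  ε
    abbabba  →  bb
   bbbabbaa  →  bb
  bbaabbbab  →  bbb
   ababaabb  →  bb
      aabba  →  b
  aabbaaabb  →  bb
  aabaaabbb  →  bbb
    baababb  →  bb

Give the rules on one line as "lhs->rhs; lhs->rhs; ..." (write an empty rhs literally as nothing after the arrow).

  | abbab => bbab => bb
  | baaaaa => aaaa
  | aba => ba => ε
  | abbabba => bbabba => bbba => bb

ab->b; ba->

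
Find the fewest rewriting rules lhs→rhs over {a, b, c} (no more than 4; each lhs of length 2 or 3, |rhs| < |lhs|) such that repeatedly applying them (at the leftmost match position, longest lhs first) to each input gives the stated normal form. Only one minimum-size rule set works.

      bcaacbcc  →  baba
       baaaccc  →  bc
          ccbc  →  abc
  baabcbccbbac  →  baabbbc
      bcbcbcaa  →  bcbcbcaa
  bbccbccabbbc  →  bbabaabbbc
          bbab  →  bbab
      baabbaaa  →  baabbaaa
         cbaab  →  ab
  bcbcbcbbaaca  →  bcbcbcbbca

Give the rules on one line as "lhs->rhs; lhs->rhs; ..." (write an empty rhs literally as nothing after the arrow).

ac->c; cba->; cc->a

  | bcaacbcc => bcacbcc => bccbcc => babcc => baba
  | baaaccc => baaccc => baccc => bccc => bac => bc
  | ccbc => abc
  | baabcbccbbac => baabcbabbac => baabbbac => baabbbc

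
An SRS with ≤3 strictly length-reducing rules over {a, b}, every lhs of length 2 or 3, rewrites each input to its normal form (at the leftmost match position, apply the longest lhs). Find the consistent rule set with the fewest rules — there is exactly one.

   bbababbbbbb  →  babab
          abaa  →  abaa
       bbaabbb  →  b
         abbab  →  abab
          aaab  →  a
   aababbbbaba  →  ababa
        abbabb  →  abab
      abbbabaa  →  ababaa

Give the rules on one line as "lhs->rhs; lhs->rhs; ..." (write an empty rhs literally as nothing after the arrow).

  | bbababbbbbb => bababbbbbb => bababbbbb => bababbbb => bababbb => bababb => babab
  | abaa
  | bbaabbb => baabbb => bbb => bb => b
  | abbab => abab

aab->; bb->b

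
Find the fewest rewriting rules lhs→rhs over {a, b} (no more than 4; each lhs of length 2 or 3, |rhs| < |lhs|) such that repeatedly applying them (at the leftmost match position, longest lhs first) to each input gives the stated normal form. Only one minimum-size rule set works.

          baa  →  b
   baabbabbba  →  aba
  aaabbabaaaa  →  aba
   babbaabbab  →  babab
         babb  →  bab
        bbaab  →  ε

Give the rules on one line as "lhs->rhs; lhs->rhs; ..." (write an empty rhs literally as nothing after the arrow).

aa->; aaa->b; abb->ab; bbb->

  | baa => b
  | baabbabbba => bbbabbba => abbba => abba => aba
  | aaabbabaaaa => bbbabaaaa => abaaaa => abba => aba
  | babbaabbab => babaabbab => babbbab => babbab => babab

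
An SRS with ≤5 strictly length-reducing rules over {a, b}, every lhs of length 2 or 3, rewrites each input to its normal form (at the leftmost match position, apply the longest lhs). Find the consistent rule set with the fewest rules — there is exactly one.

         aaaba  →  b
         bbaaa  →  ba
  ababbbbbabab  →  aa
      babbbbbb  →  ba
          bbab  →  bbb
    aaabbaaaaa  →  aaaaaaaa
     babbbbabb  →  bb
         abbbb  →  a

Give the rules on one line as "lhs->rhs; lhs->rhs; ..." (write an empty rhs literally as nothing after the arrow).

ab->b; aba->ab; abb->a; baa->

  | aaaba => aaab => aab => ab => b
  | bbaaa => ba
  | ababbbbbabab => abbbbbbabab => abbbbabab => abbabab => aabab => aabb => aa
  | babbbbbb => babbbb => babb => ba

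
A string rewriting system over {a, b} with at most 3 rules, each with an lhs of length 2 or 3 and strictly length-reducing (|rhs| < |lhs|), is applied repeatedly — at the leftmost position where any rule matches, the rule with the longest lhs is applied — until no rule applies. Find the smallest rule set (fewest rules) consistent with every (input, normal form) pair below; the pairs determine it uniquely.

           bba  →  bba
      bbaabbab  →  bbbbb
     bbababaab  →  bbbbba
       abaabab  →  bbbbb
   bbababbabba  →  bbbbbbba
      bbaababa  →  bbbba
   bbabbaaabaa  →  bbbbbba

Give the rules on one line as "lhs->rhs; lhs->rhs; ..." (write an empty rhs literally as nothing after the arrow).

  | bba
  | bbaabbab => bbabab => bbbbb
  | bbababaab => bbbbbaab => bbbbba
  | abaabab => bbabab => bbbbb

aaa->ba; ab->; aba->bb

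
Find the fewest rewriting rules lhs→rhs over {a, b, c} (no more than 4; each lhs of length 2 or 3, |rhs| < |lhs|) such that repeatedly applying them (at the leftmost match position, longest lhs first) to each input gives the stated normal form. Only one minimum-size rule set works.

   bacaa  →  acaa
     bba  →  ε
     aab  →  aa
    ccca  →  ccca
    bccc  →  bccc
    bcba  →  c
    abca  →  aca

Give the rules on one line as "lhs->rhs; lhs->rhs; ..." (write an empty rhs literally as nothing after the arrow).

  | bacaa => acaa
  | bba => ε
  | aab => aa
  | ccca

ab->a; ba->a; bba->; bca->c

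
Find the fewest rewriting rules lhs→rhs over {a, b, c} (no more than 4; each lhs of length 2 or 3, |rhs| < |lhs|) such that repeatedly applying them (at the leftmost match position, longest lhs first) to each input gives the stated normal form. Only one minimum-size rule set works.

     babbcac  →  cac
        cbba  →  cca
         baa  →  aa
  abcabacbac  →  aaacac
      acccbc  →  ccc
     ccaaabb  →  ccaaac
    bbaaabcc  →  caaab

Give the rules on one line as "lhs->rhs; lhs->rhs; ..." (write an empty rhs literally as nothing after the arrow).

  | babbcac => abbcac => accac => cbac => cac
  | cbba => cca
  | baa => aa
  | abcabacbac => ababacbac => aabacbac => aaacbac => aaacac

acc->cb; ba->a; bb->c; bc->b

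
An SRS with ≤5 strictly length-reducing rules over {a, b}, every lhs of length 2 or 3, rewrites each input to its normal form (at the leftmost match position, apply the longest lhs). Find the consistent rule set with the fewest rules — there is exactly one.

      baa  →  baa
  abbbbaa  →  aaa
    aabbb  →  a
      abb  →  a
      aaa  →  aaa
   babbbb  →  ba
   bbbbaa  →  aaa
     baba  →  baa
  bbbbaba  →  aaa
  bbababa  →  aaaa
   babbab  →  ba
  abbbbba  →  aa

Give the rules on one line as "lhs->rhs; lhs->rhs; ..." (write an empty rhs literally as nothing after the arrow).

  | baa
  | abbbbaa => abbaa => aaa
  | aabbb => aab => a
  | abb => a

ab->; aba->aa; abb->a; bb->a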